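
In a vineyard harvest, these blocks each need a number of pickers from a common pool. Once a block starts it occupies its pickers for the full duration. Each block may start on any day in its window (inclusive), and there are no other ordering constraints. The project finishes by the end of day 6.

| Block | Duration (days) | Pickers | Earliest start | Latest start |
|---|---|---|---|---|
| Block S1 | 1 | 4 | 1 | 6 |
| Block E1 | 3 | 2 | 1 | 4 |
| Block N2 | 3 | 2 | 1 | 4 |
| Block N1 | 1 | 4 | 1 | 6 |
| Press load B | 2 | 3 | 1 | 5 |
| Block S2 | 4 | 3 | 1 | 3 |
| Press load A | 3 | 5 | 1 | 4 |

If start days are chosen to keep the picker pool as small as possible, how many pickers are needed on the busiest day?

10

Early-start (Block S1@1, Block E1@1, Block N2@1, Block N1@1, Press load B@1, Block S2@1, Press load A@1) gives peak 23: d1:23  d2:15  d3:12  d4:3  d5:0  d6:0.
Shift Block N1→6, Press load B→2, Block S2→2, Press load A→4.
Schedule Block S1@1, Block E1@1, Block N2@1, Block N1@6, Press load B@2, Block S2@2, Press load A@4: d1:8  d2:10  d3:10  d4:8  d5:8  d6:9 — peak 10.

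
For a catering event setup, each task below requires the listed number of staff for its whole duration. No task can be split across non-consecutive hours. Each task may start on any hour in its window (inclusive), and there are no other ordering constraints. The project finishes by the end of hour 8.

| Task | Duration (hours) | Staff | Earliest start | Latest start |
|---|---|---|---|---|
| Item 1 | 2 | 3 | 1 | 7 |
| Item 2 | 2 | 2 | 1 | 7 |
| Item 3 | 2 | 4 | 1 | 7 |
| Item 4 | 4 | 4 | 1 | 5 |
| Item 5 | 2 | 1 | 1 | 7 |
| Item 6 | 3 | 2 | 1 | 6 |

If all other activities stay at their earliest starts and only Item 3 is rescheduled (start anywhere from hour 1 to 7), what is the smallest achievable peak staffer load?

Item 3@1: h1:16  h2:16  h3:6  h4:4  h5:0  h6:0  h7:0  h8:0 → peak 16
Item 3@2: h1:12  h2:16  h3:10  h4:4  h5:0  h6:0  h7:0  h8:0 → peak 16
Item 3@3: h1:12  h2:12  h3:10  h4:8  h5:0  h6:0  h7:0  h8:0 → peak 12
Item 3@4: h1:12  h2:12  h3:6  h4:8  h5:4  h6:0  h7:0  h8:0 → peak 12
Item 3@5: h1:12  h2:12  h3:6  h4:4  h5:4  h6:4  h7:0  h8:0 → peak 12
Item 3@6: h1:12  h2:12  h3:6  h4:4  h5:0  h6:4  h7:4  h8:0 → peak 12
Item 3@7: h1:12  h2:12  h3:6  h4:4  h5:0  h6:0  h7:4  h8:4 → peak 12
Best is Item 3@3, peak 12.

12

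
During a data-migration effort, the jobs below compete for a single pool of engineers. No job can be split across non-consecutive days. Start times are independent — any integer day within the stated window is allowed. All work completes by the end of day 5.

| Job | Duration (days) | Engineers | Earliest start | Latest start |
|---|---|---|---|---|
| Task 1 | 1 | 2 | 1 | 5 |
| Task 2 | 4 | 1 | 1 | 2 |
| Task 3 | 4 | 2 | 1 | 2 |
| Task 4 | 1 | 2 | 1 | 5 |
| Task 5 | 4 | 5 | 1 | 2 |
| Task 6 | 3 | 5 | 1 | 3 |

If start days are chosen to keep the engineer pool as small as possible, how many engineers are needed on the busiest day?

13

Early-start (Task 1@1, Task 2@1, Task 3@1, Task 4@1, Task 5@1, Task 6@1) gives peak 17: d1:17  d2:13  d3:13  d4:8  d5:0.
Shift Task 6→2.
Schedule Task 1@1, Task 2@1, Task 3@1, Task 4@1, Task 5@1, Task 6@2: d1:12  d2:13  d3:13  d4:13  d5:0 — peak 13.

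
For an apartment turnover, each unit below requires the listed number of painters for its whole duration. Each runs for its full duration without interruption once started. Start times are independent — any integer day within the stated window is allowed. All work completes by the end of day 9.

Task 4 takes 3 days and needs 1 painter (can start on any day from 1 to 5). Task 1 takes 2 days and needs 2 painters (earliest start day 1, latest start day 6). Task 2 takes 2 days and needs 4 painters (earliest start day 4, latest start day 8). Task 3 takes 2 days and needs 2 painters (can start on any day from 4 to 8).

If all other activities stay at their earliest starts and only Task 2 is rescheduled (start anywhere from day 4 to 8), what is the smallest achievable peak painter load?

4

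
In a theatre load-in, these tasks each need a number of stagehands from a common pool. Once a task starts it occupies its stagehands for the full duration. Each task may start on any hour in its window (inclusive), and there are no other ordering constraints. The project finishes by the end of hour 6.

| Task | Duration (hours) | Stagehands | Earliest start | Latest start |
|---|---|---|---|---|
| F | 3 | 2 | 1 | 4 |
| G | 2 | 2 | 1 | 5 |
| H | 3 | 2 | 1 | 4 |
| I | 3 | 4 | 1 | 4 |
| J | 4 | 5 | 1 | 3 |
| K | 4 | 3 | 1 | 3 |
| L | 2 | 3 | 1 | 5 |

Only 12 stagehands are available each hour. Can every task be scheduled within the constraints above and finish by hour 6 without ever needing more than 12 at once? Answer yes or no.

Schedule F@1, G@1, H@1, I@4, J@1, K@3, L@5: h1:11  h2:11  h3:12  h4:12  h5:10  h6:10 — peak 12 ≤ 12.

yes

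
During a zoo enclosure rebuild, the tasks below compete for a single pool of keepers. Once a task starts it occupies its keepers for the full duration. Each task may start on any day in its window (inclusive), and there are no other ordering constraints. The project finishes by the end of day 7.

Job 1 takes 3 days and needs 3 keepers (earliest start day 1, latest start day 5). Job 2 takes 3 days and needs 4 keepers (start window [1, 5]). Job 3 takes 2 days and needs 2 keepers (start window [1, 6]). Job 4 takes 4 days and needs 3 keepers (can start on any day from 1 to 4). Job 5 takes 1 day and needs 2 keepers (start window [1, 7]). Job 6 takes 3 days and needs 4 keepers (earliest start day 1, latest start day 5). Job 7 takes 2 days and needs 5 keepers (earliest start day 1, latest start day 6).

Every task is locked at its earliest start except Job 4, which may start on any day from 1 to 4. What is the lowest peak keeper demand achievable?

20

Job 4@1: d1:23  d2:21  d3:14  d4:3  d5:0  d6:0  d7:0 → peak 23
Job 4@2: d1:20  d2:21  d3:14  d4:3  d5:3  d6:0  d7:0 → peak 21
Job 4@3: d1:20  d2:18  d3:14  d4:3  d5:3  d6:3  d7:0 → peak 20
Job 4@4: d1:20  d2:18  d3:11  d4:3  d5:3  d6:3  d7:3 → peak 20
Best is Job 4@3, peak 20.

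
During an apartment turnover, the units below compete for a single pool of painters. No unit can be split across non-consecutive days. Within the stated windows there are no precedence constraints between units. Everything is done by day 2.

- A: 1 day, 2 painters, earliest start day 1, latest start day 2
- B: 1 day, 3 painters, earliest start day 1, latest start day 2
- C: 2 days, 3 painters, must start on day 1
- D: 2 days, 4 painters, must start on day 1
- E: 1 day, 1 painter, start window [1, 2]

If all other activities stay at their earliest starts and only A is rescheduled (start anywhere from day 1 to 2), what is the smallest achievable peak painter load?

11

A@1: d1:13  d2:7 → peak 13
A@2: d1:11  d2:9 → peak 11
Best is A@2, peak 11.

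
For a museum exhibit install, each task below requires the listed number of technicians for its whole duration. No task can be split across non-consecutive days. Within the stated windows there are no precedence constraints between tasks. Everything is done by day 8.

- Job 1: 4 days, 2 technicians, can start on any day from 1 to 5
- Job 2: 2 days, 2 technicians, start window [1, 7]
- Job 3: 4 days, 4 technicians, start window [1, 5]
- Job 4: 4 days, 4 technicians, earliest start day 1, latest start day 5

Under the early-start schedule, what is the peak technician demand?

Early-start schedule: Job 1@1, Job 2@1, Job 3@1, Job 4@1.
Load per day: day 1: 12, day 2: 12, day 3: 10, day 4: 10, day 5: 0, day 6: 0, day 7: 0, day 8: 0.
Peak is 12.

12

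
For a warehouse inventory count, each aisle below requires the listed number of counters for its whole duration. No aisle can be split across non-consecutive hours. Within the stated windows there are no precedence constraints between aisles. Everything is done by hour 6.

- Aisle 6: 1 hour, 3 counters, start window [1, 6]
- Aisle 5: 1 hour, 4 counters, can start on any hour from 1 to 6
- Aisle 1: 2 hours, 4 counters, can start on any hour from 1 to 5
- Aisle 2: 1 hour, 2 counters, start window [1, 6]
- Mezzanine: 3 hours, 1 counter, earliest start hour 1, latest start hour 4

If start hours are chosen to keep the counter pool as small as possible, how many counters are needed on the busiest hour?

4

Early-start (Aisle 6@1, Aisle 5@1, Aisle 1@1, Aisle 2@1, Mezzanine@1) gives peak 14: h1:14  h2:5  h3:1  h4:0  h5:0  h6:0.
Shift Aisle 5→4, Aisle 1→5, Aisle 2→2.
Schedule Aisle 6@1, Aisle 5@4, Aisle 1@5, Aisle 2@2, Mezzanine@1: h1:4  h2:3  h3:1  h4:4  h5:4  h6:4 — peak 4.
Total counter-hours = 20 over 6 hours ⇒ peak ≥ ⌈20/6⌉ = 4, so 4 is optimal.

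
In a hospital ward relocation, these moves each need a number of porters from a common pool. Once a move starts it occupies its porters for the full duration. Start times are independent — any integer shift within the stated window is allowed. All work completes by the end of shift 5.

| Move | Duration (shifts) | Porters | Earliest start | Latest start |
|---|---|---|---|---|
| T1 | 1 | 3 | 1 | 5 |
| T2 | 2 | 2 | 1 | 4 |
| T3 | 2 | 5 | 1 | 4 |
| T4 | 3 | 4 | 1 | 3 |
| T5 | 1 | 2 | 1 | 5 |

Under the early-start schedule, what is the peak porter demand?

Early-start schedule: T1@1, T2@1, T3@1, T4@1, T5@1.
Load per shift: shift 1: 16, shift 2: 11, shift 3: 4, shift 4: 0, shift 5: 0.
Peak is 16.

16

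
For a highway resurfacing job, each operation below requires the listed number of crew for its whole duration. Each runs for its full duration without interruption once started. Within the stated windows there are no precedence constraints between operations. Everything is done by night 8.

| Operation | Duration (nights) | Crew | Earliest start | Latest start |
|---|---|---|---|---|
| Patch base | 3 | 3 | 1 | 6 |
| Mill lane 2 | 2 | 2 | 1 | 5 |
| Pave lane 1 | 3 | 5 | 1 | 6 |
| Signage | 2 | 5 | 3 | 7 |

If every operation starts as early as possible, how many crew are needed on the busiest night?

Early-start schedule: Patch base@1, Mill lane 2@1, Pave lane 1@1, Signage@3.
Load per night: night 1: 10, night 2: 10, night 3: 13, night 4: 5, night 5: 0, night 6: 0, night 7: 0, night 8: 0.
Peak is 13.

13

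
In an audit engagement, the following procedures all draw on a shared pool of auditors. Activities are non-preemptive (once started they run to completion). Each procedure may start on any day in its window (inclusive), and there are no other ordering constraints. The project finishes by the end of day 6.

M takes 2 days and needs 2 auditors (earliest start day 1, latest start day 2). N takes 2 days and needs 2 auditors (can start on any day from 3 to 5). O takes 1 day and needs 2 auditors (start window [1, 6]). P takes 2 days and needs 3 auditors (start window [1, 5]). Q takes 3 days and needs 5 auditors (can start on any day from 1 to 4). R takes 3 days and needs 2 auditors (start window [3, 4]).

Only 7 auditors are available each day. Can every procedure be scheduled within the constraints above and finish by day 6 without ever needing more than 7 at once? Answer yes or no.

yes

Schedule M@1, N@3, O@4, P@5, Q@1, R@4: d1:7  d2:7  d3:7  d4:6  d5:5  d6:5 — peak 7 ≤ 7.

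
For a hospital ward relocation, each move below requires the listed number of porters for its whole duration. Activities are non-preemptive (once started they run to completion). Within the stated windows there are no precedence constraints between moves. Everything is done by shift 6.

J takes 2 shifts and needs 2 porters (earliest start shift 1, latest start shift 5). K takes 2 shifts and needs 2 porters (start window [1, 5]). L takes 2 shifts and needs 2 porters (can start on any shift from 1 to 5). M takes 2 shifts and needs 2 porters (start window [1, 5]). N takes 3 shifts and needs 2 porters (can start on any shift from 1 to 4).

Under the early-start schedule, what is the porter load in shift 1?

At early start, shift 1 has: J, K, L, M, N.
Demand: 2 + 2 + 2 + 2 + 2 = 10.

10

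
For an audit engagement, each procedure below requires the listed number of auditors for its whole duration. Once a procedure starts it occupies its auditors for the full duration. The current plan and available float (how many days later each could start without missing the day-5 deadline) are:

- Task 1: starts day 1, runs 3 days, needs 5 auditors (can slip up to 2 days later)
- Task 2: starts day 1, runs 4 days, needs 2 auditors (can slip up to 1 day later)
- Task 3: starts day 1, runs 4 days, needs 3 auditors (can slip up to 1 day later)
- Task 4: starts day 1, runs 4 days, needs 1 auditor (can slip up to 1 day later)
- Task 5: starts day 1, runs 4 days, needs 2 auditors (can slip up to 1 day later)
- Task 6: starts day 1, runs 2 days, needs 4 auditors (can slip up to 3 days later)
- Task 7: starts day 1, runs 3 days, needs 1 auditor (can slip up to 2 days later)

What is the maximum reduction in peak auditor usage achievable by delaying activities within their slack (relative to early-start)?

Early-start peak: d1:18  d2:18  d3:14  d4:8  d5:0 ⇒ 18.
Leveled (Task 1@1, Task 2@1, Task 3@1, Task 4@1, Task 5@1, Task 6@4, Task 7@1): d1:14  d2:14  d3:14  d4:12  d5:4 ⇒ 14.
Reduction 18 − 14 = 4.

4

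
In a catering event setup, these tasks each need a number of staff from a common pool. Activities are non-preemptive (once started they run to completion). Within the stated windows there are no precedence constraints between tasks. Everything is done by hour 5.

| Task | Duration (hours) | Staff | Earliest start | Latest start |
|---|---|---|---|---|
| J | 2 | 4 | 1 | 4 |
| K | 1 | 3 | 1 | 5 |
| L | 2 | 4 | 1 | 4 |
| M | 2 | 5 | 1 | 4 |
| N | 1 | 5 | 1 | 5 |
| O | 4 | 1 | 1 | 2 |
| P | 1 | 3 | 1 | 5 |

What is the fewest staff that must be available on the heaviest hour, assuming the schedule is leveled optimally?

9

Early-start (J@1, K@1, L@1, M@1, N@1, O@1, P@1) gives peak 25: h1:25  h2:14  h3:1  h4:1  h5:0.
Shift K→3, M→3, N→5, P→4.
Schedule J@1, K@3, L@1, M@3, N@5, O@1, P@4: h1:9  h2:9  h3:9  h4:9  h5:5 — peak 9.
Total staffer-hours = 41 over 5 hours ⇒ peak ≥ ⌈41/5⌉ = 9, so 9 is optimal.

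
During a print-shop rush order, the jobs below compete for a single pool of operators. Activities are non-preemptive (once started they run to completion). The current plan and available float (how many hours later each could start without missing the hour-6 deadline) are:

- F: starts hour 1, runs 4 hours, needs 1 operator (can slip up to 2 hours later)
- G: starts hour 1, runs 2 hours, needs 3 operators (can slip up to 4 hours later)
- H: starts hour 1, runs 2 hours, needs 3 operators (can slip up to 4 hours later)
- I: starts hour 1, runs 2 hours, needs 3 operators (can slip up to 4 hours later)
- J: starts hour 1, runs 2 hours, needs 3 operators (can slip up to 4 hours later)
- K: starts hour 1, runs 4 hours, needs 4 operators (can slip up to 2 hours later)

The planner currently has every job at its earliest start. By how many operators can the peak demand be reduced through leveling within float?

9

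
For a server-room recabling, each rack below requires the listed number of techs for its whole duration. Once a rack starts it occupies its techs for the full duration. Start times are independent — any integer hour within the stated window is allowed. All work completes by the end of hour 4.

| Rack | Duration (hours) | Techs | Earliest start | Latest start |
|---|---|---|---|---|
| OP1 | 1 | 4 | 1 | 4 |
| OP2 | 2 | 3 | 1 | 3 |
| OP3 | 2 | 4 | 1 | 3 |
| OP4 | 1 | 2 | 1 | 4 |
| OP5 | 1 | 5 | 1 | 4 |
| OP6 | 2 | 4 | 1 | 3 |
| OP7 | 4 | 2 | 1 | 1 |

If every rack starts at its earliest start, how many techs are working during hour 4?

At early start, hour 4 has: OP7.
Demand: 2 = 2.

2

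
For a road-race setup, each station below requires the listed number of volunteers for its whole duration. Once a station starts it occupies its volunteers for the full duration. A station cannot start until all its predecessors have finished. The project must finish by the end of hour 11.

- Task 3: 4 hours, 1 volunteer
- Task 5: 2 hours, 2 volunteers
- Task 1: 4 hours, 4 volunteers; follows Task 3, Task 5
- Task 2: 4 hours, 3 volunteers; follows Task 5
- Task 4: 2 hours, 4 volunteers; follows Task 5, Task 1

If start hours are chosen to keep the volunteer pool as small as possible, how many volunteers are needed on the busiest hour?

Schedule Task 3@1, Task 5@1, Task 1@5, Task 2@3, Task 4@9: h1:3  h2:3  h3:4  h4:4  h5:7  h6:7  h7:4  h8:4  h9:4  h10:4  h11:0 — peak 7.

7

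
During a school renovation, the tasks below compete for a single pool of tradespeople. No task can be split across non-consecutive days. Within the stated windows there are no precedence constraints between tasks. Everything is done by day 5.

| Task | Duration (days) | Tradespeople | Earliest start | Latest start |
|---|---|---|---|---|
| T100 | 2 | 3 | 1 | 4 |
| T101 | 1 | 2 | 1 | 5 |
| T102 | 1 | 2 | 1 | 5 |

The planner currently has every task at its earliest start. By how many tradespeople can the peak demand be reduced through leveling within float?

Early-start peak: d1:7  d2:3  d3:0  d4:0  d5:0 ⇒ 7.
Leveled (T100@1, T101@3, T102@4): d1:3  d2:3  d3:2  d4:2  d5:0 ⇒ 3.
Reduction 7 − 3 = 4.

4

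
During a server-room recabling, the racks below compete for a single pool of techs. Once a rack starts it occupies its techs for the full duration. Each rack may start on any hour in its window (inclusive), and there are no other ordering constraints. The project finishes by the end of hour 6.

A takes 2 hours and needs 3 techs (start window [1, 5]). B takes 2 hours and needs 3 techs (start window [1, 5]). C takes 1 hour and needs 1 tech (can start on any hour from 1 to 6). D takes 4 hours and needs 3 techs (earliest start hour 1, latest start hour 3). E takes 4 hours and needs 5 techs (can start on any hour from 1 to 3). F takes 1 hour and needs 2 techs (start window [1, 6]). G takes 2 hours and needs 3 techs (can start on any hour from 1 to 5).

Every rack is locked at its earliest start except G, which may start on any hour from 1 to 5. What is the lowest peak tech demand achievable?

17

G@1: h1:20  h2:17  h3:8  h4:8  h5:0  h6:0 → peak 20
G@2: h1:17  h2:17  h3:11  h4:8  h5:0  h6:0 → peak 17
G@3: h1:17  h2:14  h3:11  h4:11  h5:0  h6:0 → peak 17
G@4: h1:17  h2:14  h3:8  h4:11  h5:3  h6:0 → peak 17
G@5: h1:17  h2:14  h3:8  h4:8  h5:3  h6:3 → peak 17
Best is G@2, peak 17.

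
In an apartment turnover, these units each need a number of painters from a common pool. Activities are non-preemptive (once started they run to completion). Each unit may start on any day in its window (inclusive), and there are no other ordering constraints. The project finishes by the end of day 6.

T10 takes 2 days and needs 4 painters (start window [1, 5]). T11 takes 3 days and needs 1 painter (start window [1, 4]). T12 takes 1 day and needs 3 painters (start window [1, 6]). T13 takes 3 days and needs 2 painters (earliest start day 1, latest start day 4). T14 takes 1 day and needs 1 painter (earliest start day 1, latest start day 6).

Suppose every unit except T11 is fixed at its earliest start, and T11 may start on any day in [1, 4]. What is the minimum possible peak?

10

T11@1: d1:11  d2:7  d3:3  d4:0  d5:0  d6:0 → peak 11
T11@2: d1:10  d2:7  d3:3  d4:1  d5:0  d6:0 → peak 10
T11@3: d1:10  d2:6  d3:3  d4:1  d5:1  d6:0 → peak 10
T11@4: d1:10  d2:6  d3:2  d4:1  d5:1  d6:1 → peak 10
Best is T11@2, peak 10.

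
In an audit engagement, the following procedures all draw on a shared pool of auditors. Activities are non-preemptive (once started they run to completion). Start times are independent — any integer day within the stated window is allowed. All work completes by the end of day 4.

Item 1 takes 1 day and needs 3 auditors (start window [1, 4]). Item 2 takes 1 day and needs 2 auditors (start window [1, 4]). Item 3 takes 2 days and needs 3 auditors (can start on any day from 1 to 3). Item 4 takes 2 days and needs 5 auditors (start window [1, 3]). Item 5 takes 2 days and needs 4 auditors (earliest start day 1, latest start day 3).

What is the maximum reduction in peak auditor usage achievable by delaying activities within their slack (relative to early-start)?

9

Early-start peak: d1:17  d2:12  d3:0  d4:0 ⇒ 17.
Leveled (Item 1@1, Item 2@2, Item 3@3, Item 4@1, Item 5@3): d1:8  d2:7  d3:7  d4:7 ⇒ 8.
Reduction 17 − 8 = 9.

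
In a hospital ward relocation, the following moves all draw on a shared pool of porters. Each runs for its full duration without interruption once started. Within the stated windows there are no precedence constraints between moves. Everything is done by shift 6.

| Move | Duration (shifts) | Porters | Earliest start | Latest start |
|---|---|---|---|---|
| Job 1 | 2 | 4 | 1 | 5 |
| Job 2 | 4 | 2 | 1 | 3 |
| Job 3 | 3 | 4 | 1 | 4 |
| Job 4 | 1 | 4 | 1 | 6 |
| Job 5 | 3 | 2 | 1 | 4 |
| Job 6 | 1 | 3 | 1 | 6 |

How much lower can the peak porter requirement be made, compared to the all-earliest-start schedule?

11

Early-start peak: s1:19  s2:12  s3:8  s4:2  s5:0  s6:0 ⇒ 19.
Leveled (Job 1@1, Job 2@1, Job 3@3, Job 4@5, Job 5@1, Job 6@6): s1:8  s2:8  s3:8  s4:6  s5:8  s6:3 ⇒ 8.
Reduction 19 − 8 = 11.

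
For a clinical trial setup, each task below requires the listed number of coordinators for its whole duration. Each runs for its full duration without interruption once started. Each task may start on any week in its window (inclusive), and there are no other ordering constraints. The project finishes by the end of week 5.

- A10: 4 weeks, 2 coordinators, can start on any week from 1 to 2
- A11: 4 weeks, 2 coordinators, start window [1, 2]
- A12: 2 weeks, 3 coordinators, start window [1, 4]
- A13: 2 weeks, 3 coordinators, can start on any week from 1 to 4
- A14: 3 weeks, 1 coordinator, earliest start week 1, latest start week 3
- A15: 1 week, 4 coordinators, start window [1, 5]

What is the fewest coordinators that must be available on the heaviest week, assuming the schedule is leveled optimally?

8

Early-start (A10@1, A11@1, A12@1, A13@1, A14@1, A15@1) gives peak 15: w1:15  w2:11  w3:5  w4:4  w5:0.
Shift A13→3, A15→5.
Schedule A10@1, A11@1, A12@1, A13@3, A14@1, A15@5: w1:8  w2:8  w3:8  w4:7  w5:4 — peak 8.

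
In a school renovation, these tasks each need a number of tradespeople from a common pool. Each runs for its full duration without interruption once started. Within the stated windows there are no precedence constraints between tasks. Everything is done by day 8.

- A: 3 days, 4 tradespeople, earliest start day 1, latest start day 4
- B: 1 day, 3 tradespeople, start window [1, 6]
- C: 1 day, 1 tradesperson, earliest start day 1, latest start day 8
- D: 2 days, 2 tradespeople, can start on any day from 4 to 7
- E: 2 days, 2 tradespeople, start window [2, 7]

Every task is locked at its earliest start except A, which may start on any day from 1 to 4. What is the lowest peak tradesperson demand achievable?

6

A@1: d1:8  d2:6  d3:6  d4:2  d5:2  d6:0  d7:0  d8:0 → peak 8
A@2: d1:4  d2:6  d3:6  d4:6  d5:2  d6:0  d7:0  d8:0 → peak 6
A@3: d1:4  d2:2  d3:6  d4:6  d5:6  d6:0  d7:0  d8:0 → peak 6
A@4: d1:4  d2:2  d3:2  d4:6  d5:6  d6:4  d7:0  d8:0 → peak 6
Best is A@2, peak 6.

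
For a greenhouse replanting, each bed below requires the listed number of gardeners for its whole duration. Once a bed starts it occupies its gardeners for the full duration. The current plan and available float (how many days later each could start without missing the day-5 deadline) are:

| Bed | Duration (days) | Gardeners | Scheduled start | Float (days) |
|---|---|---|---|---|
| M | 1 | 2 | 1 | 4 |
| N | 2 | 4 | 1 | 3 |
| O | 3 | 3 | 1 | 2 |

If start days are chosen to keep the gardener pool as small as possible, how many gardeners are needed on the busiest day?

5

Early-start (M@1, N@1, O@1) gives peak 9: d1:9  d2:7  d3:3  d4:0  d5:0.
Shift N→4.
Schedule M@1, N@4, O@1: d1:5  d2:3  d3:3  d4:4  d5:4 — peak 5.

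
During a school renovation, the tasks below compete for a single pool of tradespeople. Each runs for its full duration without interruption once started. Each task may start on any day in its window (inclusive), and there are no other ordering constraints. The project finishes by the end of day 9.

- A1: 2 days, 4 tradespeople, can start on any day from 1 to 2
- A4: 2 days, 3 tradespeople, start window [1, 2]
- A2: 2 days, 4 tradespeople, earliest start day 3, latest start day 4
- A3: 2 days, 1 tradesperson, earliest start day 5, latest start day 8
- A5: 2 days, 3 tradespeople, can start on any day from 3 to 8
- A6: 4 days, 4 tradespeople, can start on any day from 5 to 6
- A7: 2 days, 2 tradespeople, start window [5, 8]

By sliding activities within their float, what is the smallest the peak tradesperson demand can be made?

Schedule A1@1, A4@1, A2@3, A3@5, A5@3, A6@5, A7@5: d1:7  d2:7  d3:7  d4:7  d5:7  d6:7  d7:4  d8:4  d9:0 — peak 7.

7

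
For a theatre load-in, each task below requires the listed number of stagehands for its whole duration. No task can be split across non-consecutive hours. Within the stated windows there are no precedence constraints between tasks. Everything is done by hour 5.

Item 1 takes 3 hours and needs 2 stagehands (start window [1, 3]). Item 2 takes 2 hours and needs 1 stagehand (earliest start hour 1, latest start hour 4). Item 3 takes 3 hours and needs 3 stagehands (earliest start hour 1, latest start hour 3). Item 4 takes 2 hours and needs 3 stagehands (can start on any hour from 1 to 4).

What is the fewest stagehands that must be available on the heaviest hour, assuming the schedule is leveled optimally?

5

Early-start (Item 1@1, Item 2@1, Item 3@1, Item 4@1) gives peak 9: h1:9  h2:9  h3:5  h4:0  h5:0.
Shift Item 2→4, Item 4→4.
Schedule Item 1@1, Item 2@4, Item 3@1, Item 4@4: h1:5  h2:5  h3:5  h4:4  h5:4 — peak 5.
Total stagehand-hours = 23 over 5 hours ⇒ peak ≥ ⌈23/5⌉ = 5, so 5 is optimal.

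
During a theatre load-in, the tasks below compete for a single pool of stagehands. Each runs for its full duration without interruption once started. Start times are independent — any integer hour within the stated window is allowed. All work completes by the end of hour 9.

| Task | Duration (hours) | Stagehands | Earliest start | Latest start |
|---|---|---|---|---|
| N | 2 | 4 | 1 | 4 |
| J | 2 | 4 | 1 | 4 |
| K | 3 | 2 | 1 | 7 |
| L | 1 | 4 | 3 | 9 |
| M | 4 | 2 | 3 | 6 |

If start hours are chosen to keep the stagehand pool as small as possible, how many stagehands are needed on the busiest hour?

Early-start (N@1, J@1, K@1, L@3, M@3) gives peak 10: h1:10  h2:10  h3:8  h4:2  h5:2  h6:2  h7:0  h8:0  h9:0.
Shift J→3, K→5, L→9, M→5.
Schedule N@1, J@3, K@5, L@9, M@5: h1:4  h2:4  h3:4  h4:4  h5:4  h6:4  h7:4  h8:2  h9:4 — peak 4.
Total stagehand-hours = 34 over 9 hours ⇒ peak ≥ ⌈34/9⌉ = 4, so 4 is optimal.

4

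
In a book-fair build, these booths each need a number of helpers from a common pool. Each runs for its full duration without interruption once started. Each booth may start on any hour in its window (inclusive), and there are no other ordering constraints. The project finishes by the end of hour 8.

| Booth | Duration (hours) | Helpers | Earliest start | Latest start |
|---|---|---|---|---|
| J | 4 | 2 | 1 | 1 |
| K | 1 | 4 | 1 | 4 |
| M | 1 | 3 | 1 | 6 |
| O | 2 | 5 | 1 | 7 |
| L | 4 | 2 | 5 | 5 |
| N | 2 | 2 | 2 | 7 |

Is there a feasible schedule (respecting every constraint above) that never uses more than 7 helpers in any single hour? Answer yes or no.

yes

Schedule J@1, K@1, M@2, O@3, L@5, N@5: h1:6  h2:5  h3:7  h4:7  h5:4  h6:4  h7:2  h8:2 — peak 7 ≤ 7.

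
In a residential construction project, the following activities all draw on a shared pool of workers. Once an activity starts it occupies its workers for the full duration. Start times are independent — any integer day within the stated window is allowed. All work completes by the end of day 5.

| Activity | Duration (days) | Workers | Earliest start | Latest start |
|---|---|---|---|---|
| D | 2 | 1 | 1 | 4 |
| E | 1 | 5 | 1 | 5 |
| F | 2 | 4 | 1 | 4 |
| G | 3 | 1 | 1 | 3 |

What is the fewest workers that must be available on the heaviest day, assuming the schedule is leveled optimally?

5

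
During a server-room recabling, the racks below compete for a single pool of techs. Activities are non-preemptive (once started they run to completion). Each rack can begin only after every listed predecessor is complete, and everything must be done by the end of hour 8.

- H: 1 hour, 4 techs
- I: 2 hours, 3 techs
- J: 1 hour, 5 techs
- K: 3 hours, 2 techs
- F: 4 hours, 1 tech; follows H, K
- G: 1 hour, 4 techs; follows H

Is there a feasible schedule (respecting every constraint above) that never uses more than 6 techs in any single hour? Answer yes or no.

yes

Schedule H@1, I@2, J@4, K@1, F@4, G@5: h1:6  h2:5  h3:5  h4:6  h5:5  h6:1  h7:1  h8:0 — peak 6 ≤ 6.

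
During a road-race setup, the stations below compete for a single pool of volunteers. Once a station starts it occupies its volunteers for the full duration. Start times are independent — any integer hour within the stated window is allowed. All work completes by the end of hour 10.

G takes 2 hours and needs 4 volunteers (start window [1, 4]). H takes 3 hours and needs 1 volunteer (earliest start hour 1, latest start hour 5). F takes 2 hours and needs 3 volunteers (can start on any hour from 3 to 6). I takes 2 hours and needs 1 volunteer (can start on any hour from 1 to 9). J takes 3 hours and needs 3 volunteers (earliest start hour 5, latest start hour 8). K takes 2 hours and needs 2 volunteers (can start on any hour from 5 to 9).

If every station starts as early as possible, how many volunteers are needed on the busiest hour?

6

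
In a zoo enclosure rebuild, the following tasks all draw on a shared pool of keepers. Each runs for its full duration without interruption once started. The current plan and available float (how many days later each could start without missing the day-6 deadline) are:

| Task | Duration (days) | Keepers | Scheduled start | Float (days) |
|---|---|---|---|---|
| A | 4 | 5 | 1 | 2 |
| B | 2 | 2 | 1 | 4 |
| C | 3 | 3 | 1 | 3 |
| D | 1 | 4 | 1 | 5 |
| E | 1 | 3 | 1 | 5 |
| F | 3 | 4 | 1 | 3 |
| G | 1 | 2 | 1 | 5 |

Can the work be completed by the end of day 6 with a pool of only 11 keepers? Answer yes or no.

yes

Schedule A@1, B@1, C@1, D@5, E@6, F@4, G@3: d1:10  d2:10  d3:10  d4:9  d5:8  d6:7 — peak 10 ≤ 11.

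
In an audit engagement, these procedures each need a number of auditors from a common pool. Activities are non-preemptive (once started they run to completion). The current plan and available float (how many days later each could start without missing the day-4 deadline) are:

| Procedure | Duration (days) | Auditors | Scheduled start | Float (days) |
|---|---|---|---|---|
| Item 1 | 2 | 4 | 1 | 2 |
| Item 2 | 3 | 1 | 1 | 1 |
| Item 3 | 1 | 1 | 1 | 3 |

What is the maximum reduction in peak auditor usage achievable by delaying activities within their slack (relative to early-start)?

Early-start peak: d1:6  d2:5  d3:1  d4:0 ⇒ 6.
Leveled (Item 1@1, Item 2@1, Item 3@3): d1:5  d2:5  d3:2  d4:0 ⇒ 5.
Reduction 6 − 5 = 1.

1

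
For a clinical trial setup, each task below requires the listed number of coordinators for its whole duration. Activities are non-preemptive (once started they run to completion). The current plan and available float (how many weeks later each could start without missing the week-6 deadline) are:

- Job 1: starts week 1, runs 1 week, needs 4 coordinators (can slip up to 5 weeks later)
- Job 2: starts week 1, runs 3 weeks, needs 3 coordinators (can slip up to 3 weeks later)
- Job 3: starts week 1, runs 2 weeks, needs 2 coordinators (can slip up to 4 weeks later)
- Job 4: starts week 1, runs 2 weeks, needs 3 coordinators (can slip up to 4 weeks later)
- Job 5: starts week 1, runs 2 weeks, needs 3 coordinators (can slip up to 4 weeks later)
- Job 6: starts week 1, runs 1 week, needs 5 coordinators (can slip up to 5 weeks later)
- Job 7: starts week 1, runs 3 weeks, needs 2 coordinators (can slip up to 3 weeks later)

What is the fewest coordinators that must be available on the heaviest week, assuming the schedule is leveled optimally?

Early-start (Job 1@1, Job 2@1, Job 3@1, Job 4@1, Job 5@1, Job 6@1, Job 7@1) gives peak 22: w1:22  w2:13  w3:5  w4:0  w5:0  w6:0.
Shift Job 3→2, Job 4→5, Job 5→5, Job 6→4, Job 7→2.
Schedule Job 1@1, Job 2@1, Job 3@2, Job 4@5, Job 5@5, Job 6@4, Job 7@2: w1:7  w2:7  w3:7  w4:7  w5:6  w6:6 — peak 7.
Total coordinator-weeks = 40 over 6 weeks ⇒ peak ≥ ⌈40/6⌉ = 7, so 7 is optimal.

7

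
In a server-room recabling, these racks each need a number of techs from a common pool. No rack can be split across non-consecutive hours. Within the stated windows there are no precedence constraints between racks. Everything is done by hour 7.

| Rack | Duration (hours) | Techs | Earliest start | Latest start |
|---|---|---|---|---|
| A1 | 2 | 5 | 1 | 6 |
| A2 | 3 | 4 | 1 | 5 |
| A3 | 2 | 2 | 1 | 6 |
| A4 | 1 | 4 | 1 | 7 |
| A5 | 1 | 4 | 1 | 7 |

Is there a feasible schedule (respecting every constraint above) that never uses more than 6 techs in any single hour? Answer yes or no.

yes

Schedule A1@1, A2@3, A3@3, A4@6, A5@7: h1:5  h2:5  h3:6  h4:6  h5:4  h6:4  h7:4 — peak 6 ≤ 6.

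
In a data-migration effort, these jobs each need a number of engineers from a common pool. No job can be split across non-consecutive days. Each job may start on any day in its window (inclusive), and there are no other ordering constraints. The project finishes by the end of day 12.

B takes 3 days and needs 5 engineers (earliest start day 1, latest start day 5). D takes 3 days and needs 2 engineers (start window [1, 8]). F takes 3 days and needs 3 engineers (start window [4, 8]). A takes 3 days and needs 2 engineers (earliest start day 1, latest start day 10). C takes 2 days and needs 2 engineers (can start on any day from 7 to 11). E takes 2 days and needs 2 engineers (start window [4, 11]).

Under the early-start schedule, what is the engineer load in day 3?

At early start, day 3 has: B, D, A.
Demand: 5 + 2 + 2 = 9.

9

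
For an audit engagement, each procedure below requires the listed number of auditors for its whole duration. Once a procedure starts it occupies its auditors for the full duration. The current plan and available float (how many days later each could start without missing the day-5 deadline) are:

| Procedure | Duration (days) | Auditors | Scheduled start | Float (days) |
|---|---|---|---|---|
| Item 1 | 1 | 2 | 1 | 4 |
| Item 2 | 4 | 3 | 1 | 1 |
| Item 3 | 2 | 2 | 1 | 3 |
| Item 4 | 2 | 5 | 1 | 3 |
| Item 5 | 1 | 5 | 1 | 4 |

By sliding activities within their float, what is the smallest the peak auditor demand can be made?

Early-start (Item 1@1, Item 2@1, Item 3@1, Item 4@1, Item 5@1) gives peak 17: d1:17  d2:10  d3:3  d4:3  d5:0.
Shift Item 4→3, Item 5→5.
Schedule Item 1@1, Item 2@1, Item 3@1, Item 4@3, Item 5@5: d1:7  d2:5  d3:8  d4:8  d5:5 — peak 8.

8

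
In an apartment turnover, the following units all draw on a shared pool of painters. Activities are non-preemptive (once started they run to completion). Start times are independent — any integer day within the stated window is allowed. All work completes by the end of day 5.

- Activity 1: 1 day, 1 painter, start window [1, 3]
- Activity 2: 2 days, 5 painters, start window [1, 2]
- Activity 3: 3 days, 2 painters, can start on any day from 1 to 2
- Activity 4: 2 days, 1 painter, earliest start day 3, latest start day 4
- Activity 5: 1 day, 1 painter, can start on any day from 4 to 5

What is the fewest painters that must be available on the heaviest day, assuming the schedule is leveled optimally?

7

Early-start (Activity 1@1, Activity 2@1, Activity 3@1, Activity 4@3, Activity 5@4) gives peak 8: d1:8  d2:7  d3:3  d4:2  d5:0.
Shift Activity 3→2.
Schedule Activity 1@1, Activity 2@1, Activity 3@2, Activity 4@3, Activity 5@4: d1:6  d2:7  d3:3  d4:4  d5:0 — peak 7.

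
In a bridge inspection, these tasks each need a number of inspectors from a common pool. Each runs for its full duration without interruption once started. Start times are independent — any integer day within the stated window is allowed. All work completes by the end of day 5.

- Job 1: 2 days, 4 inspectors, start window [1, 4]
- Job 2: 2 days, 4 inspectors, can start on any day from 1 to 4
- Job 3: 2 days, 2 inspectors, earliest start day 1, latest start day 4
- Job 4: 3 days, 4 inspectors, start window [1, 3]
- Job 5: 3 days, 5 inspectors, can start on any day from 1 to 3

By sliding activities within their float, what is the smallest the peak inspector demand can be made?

Early-start (Job 1@1, Job 2@1, Job 3@1, Job 4@1, Job 5@1) gives peak 19: d1:19  d2:19  d3:9  d4:0  d5:0.
Shift Job 4→3, Job 5→3.
Schedule Job 1@1, Job 2@1, Job 3@1, Job 4@3, Job 5@3: d1:10  d2:10  d3:9  d4:9  d5:9 — peak 10.
Total inspector-days = 47 over 5 days ⇒ peak ≥ ⌈47/5⌉ = 10, so 10 is optimal.

10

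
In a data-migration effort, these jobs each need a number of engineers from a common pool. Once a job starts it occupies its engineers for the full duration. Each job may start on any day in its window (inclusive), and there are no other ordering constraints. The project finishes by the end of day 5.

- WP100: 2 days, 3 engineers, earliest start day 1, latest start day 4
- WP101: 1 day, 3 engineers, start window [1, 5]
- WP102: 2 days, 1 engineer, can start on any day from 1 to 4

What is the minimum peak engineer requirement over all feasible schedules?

3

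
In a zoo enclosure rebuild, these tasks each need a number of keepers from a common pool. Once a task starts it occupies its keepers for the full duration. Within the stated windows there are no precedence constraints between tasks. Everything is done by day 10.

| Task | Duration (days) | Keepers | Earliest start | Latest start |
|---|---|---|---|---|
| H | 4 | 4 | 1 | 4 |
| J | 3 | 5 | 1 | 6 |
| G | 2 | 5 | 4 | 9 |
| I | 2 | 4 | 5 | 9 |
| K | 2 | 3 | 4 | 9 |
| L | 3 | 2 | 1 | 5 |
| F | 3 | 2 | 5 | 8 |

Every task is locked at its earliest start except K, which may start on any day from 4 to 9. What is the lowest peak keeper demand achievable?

K@4: d1:11  d2:11  d3:11  d4:12  d5:14  d6:6  d7:2  d8:0  d9:0  d10:0 → peak 14
K@5: d1:11  d2:11  d3:11  d4:9  d5:14  d6:9  d7:2  d8:0  d9:0  d10:0 → peak 14
K@6: d1:11  d2:11  d3:11  d4:9  d5:11  d6:9  d7:5  d8:0  d9:0  d10:0 → peak 11
K@7: d1:11  d2:11  d3:11  d4:9  d5:11  d6:6  d7:5  d8:3  d9:0  d10:0 → peak 11
K@8: d1:11  d2:11  d3:11  d4:9  d5:11  d6:6  d7:2  d8:3  d9:3  d10:0 → peak 11
K@9: d1:11  d2:11  d3:11  d4:9  d5:11  d6:6  d7:2  d8:0  d9:3  d10:3 → peak 11
Best is K@6, peak 11.

11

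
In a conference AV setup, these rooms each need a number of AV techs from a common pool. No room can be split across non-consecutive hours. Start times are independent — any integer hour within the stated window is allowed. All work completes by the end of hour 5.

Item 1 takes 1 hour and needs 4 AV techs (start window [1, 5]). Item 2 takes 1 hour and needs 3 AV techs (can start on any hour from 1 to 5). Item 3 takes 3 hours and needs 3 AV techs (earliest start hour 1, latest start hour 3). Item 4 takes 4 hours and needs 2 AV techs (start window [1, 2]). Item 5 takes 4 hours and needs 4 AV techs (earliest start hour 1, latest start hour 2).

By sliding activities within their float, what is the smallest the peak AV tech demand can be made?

9

Early-start (Item 1@1, Item 2@1, Item 3@1, Item 4@1, Item 5@1) gives peak 16: h1:16  h2:9  h3:9  h4:6  h5:0.
Shift Item 3→2, Item 5→2.
Schedule Item 1@1, Item 2@1, Item 3@2, Item 4@1, Item 5@2: h1:9  h2:9  h3:9  h4:9  h5:4 — peak 9.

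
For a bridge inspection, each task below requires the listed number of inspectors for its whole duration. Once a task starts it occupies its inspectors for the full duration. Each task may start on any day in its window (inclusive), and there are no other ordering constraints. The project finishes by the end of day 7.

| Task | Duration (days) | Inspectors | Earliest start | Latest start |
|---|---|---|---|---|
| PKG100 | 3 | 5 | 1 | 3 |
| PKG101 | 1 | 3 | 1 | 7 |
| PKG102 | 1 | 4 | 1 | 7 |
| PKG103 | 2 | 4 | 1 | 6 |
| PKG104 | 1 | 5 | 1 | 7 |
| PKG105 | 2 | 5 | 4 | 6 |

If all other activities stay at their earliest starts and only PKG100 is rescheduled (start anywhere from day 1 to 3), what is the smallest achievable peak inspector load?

PKG100@1: d1:21  d2:9  d3:5  d4:5  d5:5  d6:0  d7:0 → peak 21
PKG100@2: d1:16  d2:9  d3:5  d4:10  d5:5  d6:0  d7:0 → peak 16
PKG100@3: d1:16  d2:4  d3:5  d4:10  d5:10  d6:0  d7:0 → peak 16
Best is PKG100@2, peak 16.

16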